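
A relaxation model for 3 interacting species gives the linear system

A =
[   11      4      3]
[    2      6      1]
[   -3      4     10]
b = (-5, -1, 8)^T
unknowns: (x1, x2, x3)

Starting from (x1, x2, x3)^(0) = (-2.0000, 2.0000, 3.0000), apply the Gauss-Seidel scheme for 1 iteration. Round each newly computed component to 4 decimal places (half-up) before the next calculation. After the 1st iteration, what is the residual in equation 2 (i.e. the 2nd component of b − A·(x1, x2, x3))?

Iteration 1:
  x1 = (-5 - (4)·2.0000 - (3)·3.0000) / (11) = -2.0000
  x2 = (-1 - (2)·-2.0000 - (1)·3.0000) / (6) = 0.0000
  x3 = (8 - (-3)·-2.0000 - (4)·0.0000) / (10) = 0.2000
Residual b − A·x = (16.4000, 2.8000, 0.0000)

2.8000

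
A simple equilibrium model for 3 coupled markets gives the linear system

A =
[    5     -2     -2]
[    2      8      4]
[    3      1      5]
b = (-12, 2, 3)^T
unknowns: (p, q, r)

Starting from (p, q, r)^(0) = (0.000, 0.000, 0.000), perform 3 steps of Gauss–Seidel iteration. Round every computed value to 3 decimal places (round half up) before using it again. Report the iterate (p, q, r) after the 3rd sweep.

Iteration 1:
  p = (-12 - (-2)·0.000 - (-2)·0.000) / (5) = -2.400
  q = (2 - (2)·-2.400 - (4)·0.000) / (8) = 0.850
  r = (3 - (3)·-2.400 - (1)·0.850) / (5) = 1.870
Iteration 2:
  p = (-12 - (-2)·0.850 - (-2)·1.870) / (5) = -1.312
  q = (2 - (2)·-1.312 - (4)·1.870) / (8) = -0.357
  r = (3 - (3)·-1.312 - (1)·-0.357) / (5) = 1.459
Iteration 3:
  p = (-12 - (-2)·-0.357 - (-2)·1.459) / (5) = -1.959
  q = (2 - (2)·-1.959 - (4)·1.459) / (8) = 0.010
  r = (3 - (3)·-1.959 - (1)·0.010) / (5) = 1.773

(-1.959, 0.010, 1.773)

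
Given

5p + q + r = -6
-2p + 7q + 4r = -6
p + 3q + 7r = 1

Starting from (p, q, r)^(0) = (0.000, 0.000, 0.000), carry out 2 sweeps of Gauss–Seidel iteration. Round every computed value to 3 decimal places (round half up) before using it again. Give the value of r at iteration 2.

Iteration 1:
  p = (-6 - (1)·0.000 - (1)·0.000) / (5) = -1.200
  q = (-6 - (-2)·-1.200 - (4)·0.000) / (7) = -1.200
  r = (1 - (1)·-1.200 - (3)·-1.200) / (7) = 0.829
Iteration 2:
  p = (-6 - (1)·-1.200 - (1)·0.829) / (5) = -1.126
  q = (-6 - (-2)·-1.126 - (4)·0.829) / (7) = -1.653
  r = (1 - (1)·-1.126 - (3)·-1.653) / (7) = 1.012

1.012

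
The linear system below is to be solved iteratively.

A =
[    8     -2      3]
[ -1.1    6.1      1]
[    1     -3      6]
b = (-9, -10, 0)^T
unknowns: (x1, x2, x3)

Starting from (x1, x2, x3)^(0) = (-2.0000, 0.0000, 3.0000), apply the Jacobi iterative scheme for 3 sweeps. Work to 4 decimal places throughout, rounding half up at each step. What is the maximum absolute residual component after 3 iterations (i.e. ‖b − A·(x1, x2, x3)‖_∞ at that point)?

Iteration 1:
  x1 = (-9 - (-2)·0.0000 - (3)·3.0000) / (8) = -2.2500
  x2 = (-10 - (-1.1)·-2.0000 - (1)·3.0000) / (6.1) = -2.4918
  x3 = (0 - (1)·-2.0000 - (-3)·0.0000) / (6) = 0.3333
Iteration 2:
  x1 = (-9 - (-2)·-2.4918 - (3)·0.3333) / (8) = -1.8729
  x2 = (-10 - (-1.1)·-2.2500 - (1)·0.3333) / (6.1) = -2.0997
  x3 = (0 - (1)·-2.2500 - (-3)·-2.4918) / (6) = -0.8709
Iteration 3:
  x1 = (-9 - (-2)·-2.0997 - (3)·-0.8709) / (8) = -1.3233
  x2 = (-10 - (-1.1)·-1.8729 - (1)·-0.8709) / (6.1) = -1.8343
  x3 = (0 - (1)·-1.8729 - (-3)·-2.0997) / (6) = -0.7377
Residual b − A·x = (0.1309, 0.4713, 0.2466); ∞-norm = 0.4713

0.4713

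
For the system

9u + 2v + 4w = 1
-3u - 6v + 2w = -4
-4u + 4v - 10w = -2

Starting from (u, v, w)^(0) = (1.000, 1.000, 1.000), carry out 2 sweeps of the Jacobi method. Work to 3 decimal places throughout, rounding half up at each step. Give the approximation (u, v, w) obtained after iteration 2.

Iteration 1:
  u = (1 - (2)·1.000 - (4)·1.000) / (9) = -0.556
  v = (-4 - (-3)·1.000 - (2)·1.000) / (-6) = 0.500
  w = (-2 - (-4)·1.000 - (4)·1.000) / (-10) = 0.200
Iteration 2:
  u = (1 - (2)·0.500 - (4)·0.200) / (9) = -0.089
  v = (-4 - (-3)·-0.556 - (2)·0.200) / (-6) = 1.011
  w = (-2 - (-4)·-0.556 - (4)·0.500) / (-10) = 0.622

(-0.089, 1.011, 0.622)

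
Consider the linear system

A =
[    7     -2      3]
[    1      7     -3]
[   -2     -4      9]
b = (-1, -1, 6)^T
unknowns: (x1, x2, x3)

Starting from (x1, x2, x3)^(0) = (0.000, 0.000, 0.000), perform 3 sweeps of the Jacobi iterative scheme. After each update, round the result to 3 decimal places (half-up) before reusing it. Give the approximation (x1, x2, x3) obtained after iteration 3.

Iteration 1:
  x1 = (-1 - (-2)·0.000 - (3)·0.000) / (7) = -0.143
  x2 = (-1 - (1)·0.000 - (-3)·0.000) / (7) = -0.143
  x3 = (6 - (-2)·0.000 - (-4)·0.000) / (9) = 0.667
Iteration 2:
  x1 = (-1 - (-2)·-0.143 - (3)·0.667) / (7) = -0.470
  x2 = (-1 - (1)·-0.143 - (-3)·0.667) / (7) = 0.163
  x3 = (6 - (-2)·-0.143 - (-4)·-0.143) / (9) = 0.571
Iteration 3:
  x1 = (-1 - (-2)·0.163 - (3)·0.571) / (7) = -0.341
  x2 = (-1 - (1)·-0.470 - (-3)·0.571) / (7) = 0.169
  x3 = (6 - (-2)·-0.470 - (-4)·0.163) / (9) = 0.635

(-0.341, 0.169, 0.635)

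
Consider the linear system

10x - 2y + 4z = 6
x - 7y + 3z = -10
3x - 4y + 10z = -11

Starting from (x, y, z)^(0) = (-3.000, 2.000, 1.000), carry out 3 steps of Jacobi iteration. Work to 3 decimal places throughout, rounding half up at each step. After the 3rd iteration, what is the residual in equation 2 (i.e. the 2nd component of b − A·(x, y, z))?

-0.963

Iteration 1:
  x = (6 - (-2)·2.000 - (4)·1.000) / (10) = 0.600
  y = (-10 - (1)·-3.000 - (3)·1.000) / (-7) = 1.429
  z = (-11 - (3)·-3.000 - (-4)·2.000) / (10) = 0.600
Iteration 2:
  x = (6 - (-2)·1.429 - (4)·0.600) / (10) = 0.646
  y = (-10 - (1)·0.600 - (3)·0.600) / (-7) = 1.771
  z = (-11 - (3)·0.600 - (-4)·1.429) / (10) = -0.708
Iteration 3:
  x = (6 - (-2)·1.771 - (4)·-0.708) / (10) = 1.237
  y = (-10 - (1)·0.646 - (3)·-0.708) / (-7) = 1.217
  z = (-11 - (3)·0.646 - (-4)·1.771) / (10) = -0.585
Residual b − A·x = (-1.596, -0.963, -3.993)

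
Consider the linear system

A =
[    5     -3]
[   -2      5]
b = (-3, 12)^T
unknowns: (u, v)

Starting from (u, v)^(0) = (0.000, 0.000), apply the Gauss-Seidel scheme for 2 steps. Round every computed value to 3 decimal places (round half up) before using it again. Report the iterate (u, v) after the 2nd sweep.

Iteration 1:
  u = (-3 - (-3)·0.000) / (5) = -0.600
  v = (12 - (-2)·-0.600) / (5) = 2.160
Iteration 2:
  u = (-3 - (-3)·2.160) / (5) = 0.696
  v = (12 - (-2)·0.696) / (5) = 2.678

(0.696, 2.678)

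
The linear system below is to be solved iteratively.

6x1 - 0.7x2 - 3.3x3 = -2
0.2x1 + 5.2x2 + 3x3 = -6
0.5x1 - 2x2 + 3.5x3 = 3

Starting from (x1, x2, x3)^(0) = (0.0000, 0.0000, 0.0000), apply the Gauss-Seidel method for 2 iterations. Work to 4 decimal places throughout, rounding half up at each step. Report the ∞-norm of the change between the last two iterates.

Iteration 1:
  x1 = (-2 - (-0.7)·0.0000 - (-3.3)·0.0000) / (6) = -0.3333
  x2 = (-6 - (0.2)·-0.3333 - (3)·0.0000) / (5.2) = -1.1410
  x3 = (3 - (0.5)·-0.3333 - (-2)·-1.1410) / (3.5) = 0.2528
Iteration 2:
  x1 = (-2 - (-0.7)·-1.1410 - (-3.3)·0.2528) / (6) = -0.3274
  x2 = (-6 - (0.2)·-0.3274 - (3)·0.2528) / (5.2) = -1.2871
  x3 = (3 - (0.5)·-0.3274 - (-2)·-1.2871) / (3.5) = 0.1684
Change: (0.0059, -0.1461, -0.0844) → max |·| = 0.1461

0.1461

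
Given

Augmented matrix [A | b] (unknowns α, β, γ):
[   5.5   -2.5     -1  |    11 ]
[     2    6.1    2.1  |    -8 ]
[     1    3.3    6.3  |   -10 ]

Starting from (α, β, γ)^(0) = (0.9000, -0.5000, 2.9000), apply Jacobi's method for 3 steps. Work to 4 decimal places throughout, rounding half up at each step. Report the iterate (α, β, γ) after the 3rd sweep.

(1.1840, -1.2891, -0.8572)

Iteration 1:
  α = (11 - (-2.5)·-0.5000 - (-1)·2.9000) / (5.5) = 2.3000
  β = (-8 - (2)·0.9000 - (2.1)·2.9000) / (6.1) = -2.6049
  γ = (-10 - (1)·0.9000 - (3.3)·-0.5000) / (6.3) = -1.4683
Iteration 2:
  α = (11 - (-2.5)·-2.6049 - (-1)·-1.4683) / (5.5) = 0.5490
  β = (-8 - (2)·2.3000 - (2.1)·-1.4683) / (6.1) = -1.5601
  γ = (-10 - (1)·2.3000 - (3.3)·-2.6049) / (6.3) = -0.5879
Iteration 3:
  α = (11 - (-2.5)·-1.5601 - (-1)·-0.5879) / (5.5) = 1.1840
  β = (-8 - (2)·0.5490 - (2.1)·-0.5879) / (6.1) = -1.2891
  γ = (-10 - (1)·0.5490 - (3.3)·-1.5601) / (6.3) = -0.8572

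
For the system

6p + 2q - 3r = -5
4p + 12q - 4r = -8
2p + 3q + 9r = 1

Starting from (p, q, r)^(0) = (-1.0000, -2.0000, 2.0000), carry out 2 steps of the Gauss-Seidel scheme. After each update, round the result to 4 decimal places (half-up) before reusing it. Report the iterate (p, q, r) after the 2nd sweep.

Iteration 1:
  p = (-5 - (2)·-2.0000 - (-3)·2.0000) / (6) = 0.8333
  q = (-8 - (4)·0.8333 - (-4)·2.0000) / (12) = -0.2778
  r = (1 - (2)·0.8333 - (3)·-0.2778) / (9) = 0.0185
Iteration 2:
  p = (-5 - (2)·-0.2778 - (-3)·0.0185) / (6) = -0.7315
  q = (-8 - (4)·-0.7315 - (-4)·0.0185) / (12) = -0.4167
  r = (1 - (2)·-0.7315 - (3)·-0.4167) / (9) = 0.4126

(-0.7315, -0.4167, 0.4126)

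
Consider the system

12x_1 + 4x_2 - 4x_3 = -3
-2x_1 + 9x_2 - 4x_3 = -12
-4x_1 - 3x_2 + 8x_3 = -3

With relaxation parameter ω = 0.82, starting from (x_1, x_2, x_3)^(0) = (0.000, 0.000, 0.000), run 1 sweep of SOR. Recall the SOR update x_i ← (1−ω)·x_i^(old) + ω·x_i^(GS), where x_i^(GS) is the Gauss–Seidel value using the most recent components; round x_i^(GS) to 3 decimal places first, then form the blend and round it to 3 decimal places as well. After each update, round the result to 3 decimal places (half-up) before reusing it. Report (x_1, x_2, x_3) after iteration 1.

Iteration 1:
  x_1: GS value = (-3 - (4)·0.000 - (-4)·0.000) / (12) = -0.250;  x_1 ← (1−ω)·0.000 + ω·-0.250 = -0.205
  x_2: GS value = (-12 - (-2)·-0.205 - (-4)·0.000) / (9) = -1.379;  x_2 ← (1−ω)·0.000 + ω·-1.379 = -1.131
  x_3: GS value = (-3 - (-4)·-0.205 - (-3)·-1.131) / (8) = -0.902;  x_3 ← (1−ω)·0.000 + ω·-0.902 = -0.740

(-0.205, -1.131, -0.740)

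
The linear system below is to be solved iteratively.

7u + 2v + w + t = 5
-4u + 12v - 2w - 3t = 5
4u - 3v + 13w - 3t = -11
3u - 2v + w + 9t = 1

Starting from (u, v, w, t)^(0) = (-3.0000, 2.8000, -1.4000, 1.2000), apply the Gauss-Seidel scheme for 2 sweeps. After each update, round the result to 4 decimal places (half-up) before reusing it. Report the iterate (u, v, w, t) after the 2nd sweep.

(0.6047, 0.6148, -0.8251, 0.1378)

Iteration 1:
  u = (5 - (2)·2.8000 - (1)·-1.4000 - (1)·1.2000) / (7) = -0.0571
  v = (5 - (-4)·-0.0571 - (-2)·-1.4000 - (-3)·1.2000) / (12) = 0.4643
  w = (-11 - (4)·-0.0571 - (-3)·0.4643 - (-3)·1.2000) / (13) = -0.4445
  t = (1 - (3)·-0.0571 - (-2)·0.4643 - (1)·-0.4445) / (9) = 0.2827
Iteration 2:
  u = (5 - (2)·0.4643 - (1)·-0.4445 - (1)·0.2827) / (7) = 0.6047
  v = (5 - (-4)·0.6047 - (-2)·-0.4445 - (-3)·0.2827) / (12) = 0.6148
  w = (-11 - (4)·0.6047 - (-3)·0.6148 - (-3)·0.2827) / (13) = -0.8251
  t = (1 - (3)·0.6047 - (-2)·0.6148 - (1)·-0.8251) / (9) = 0.1378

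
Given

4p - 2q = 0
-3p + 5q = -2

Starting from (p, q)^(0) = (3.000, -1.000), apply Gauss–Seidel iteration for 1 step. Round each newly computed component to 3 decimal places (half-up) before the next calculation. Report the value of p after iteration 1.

-0.500

Iteration 1:
  p = (0 - (-2)·-1.000) / (4) = -0.500
  q = (-2 - (-3)·-0.500) / (5) = -0.700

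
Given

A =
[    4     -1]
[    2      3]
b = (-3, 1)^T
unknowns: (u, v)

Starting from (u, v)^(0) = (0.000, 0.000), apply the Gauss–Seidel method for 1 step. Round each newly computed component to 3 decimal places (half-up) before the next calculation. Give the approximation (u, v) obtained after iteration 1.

Iteration 1:
  u = (-3 - (-1)·0.000) / (4) = -0.750
  v = (1 - (2)·-0.750) / (3) = 0.833

(-0.750, 0.833)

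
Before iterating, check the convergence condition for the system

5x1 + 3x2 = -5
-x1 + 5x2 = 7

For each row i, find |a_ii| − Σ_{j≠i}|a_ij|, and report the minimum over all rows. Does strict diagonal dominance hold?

row 1: |5| − (3) = 2
row 2: |5| − (1) = 4
minimum over rows = 2 → strictly diagonally dominant (convergence guaranteed)

2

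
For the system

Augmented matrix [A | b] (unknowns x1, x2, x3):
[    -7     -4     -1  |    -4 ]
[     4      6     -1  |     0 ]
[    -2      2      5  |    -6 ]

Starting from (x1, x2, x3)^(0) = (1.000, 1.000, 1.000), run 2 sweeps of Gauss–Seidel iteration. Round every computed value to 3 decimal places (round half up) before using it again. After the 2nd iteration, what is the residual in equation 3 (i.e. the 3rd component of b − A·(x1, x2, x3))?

Iteration 1:
  x1 = (-4 - (-4)·1.000 - (-1)·1.000) / (-7) = -0.143
  x2 = (0 - (4)·-0.143 - (-1)·1.000) / (6) = 0.262
  x3 = (-6 - (-2)·-0.143 - (2)·0.262) / (5) = -1.362
Iteration 2:
  x1 = (-4 - (-4)·0.262 - (-1)·-1.362) / (-7) = 0.616
  x2 = (0 - (4)·0.616 - (-1)·-1.362) / (6) = -0.638
  x3 = (-6 - (-2)·0.616 - (2)·-0.638) / (5) = -0.698
Residual b − A·x = (-2.938, 0.666, -0.002)

-0.002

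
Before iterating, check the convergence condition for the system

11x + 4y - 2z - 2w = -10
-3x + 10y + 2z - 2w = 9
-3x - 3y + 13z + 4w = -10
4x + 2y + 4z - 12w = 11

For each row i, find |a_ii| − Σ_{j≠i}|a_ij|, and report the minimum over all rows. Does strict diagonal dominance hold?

row 1: |11| − (4+2+2) = 3
row 2: |10| − (3+2+2) = 3
row 3: |13| − (3+3+4) = 3
row 4: |-12| − (4+2+4) = 2
minimum over rows = 2 → strictly diagonally dominant (convergence guaranteed)

2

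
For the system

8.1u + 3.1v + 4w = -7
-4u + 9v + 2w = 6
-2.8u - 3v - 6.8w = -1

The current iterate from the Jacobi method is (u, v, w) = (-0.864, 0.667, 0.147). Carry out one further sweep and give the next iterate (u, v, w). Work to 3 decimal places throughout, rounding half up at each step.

One sweep:
  u = (-7 - (3.1)·0.667 - (4)·0.147) / (8.1) = -1.192
  v = (6 - (-4)·-0.864 - (2)·0.147) / (9) = 0.250
  w = (-1 - (-2.8)·-0.864 - (-3)·0.667) / (-6.8) = 0.209

(-1.192, 0.250, 0.209)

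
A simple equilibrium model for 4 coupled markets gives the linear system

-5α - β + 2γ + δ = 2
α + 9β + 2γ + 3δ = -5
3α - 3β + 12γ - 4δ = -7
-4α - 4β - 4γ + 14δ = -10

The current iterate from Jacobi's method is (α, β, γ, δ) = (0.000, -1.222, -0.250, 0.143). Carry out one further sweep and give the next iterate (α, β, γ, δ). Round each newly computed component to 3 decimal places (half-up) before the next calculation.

One sweep:
  α = (2 - (-1)·-1.222 - (2)·-0.250 - (1)·0.143) / (-5) = -0.227
  β = (-5 - (1)·0.000 - (2)·-0.250 - (3)·0.143) / (9) = -0.548
  γ = (-7 - (3)·0.000 - (-3)·-1.222 - (-4)·0.143) / (12) = -0.841
  δ = (-10 - (-4)·0.000 - (-4)·-1.222 - (-4)·-0.250) / (14) = -1.135

(-0.227, -0.548, -0.841, -1.135)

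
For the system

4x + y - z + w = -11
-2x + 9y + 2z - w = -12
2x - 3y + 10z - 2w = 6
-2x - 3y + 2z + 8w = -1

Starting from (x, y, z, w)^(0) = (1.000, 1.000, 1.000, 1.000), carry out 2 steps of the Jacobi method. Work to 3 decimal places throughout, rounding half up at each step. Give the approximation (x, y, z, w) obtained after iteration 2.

(-2.282, -2.172, 0.883, -1.558)

Iteration 1:
  x = (-11 - (1)·1.000 - (-1)·1.000 - (1)·1.000) / (4) = -3.000
  y = (-12 - (-2)·1.000 - (2)·1.000 - (-1)·1.000) / (9) = -1.222
  z = (6 - (2)·1.000 - (-3)·1.000 - (-2)·1.000) / (10) = 0.900
  w = (-1 - (-2)·1.000 - (-3)·1.000 - (2)·1.000) / (8) = 0.250
Iteration 2:
  x = (-11 - (1)·-1.222 - (-1)·0.900 - (1)·0.250) / (4) = -2.282
  y = (-12 - (-2)·-3.000 - (2)·0.900 - (-1)·0.250) / (9) = -2.172
  z = (6 - (2)·-3.000 - (-3)·-1.222 - (-2)·0.250) / (10) = 0.883
  w = (-1 - (-2)·-3.000 - (-3)·-1.222 - (2)·0.900) / (8) = -1.558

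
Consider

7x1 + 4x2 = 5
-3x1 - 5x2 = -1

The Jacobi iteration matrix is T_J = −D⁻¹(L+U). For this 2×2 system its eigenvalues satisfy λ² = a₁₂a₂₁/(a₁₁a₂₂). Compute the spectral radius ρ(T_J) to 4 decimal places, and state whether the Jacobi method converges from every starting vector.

0.5855

a₁₂a₂₁/(a₁₁a₂₂) = (4)·(-3) / ((7)·(-5)) = 0.342857
ρ = √|0.342857| = √0.342857 = 0.5855
ρ < 1, so Jacobi converges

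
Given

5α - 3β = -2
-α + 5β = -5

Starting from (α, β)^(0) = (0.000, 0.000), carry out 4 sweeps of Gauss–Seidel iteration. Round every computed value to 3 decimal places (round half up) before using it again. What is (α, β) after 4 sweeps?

Iteration 1:
  α = (-2 - (-3)·0.000) / (5) = -0.400
  β = (-5 - (-1)·-0.400) / (5) = -1.080
Iteration 2:
  α = (-2 - (-3)·-1.080) / (5) = -1.048
  β = (-5 - (-1)·-1.048) / (5) = -1.210
Iteration 3:
  α = (-2 - (-3)·-1.210) / (5) = -1.126
  β = (-5 - (-1)·-1.126) / (5) = -1.225
Iteration 4:
  α = (-2 - (-3)·-1.225) / (5) = -1.135
  β = (-5 - (-1)·-1.135) / (5) = -1.227

(-1.135, -1.227)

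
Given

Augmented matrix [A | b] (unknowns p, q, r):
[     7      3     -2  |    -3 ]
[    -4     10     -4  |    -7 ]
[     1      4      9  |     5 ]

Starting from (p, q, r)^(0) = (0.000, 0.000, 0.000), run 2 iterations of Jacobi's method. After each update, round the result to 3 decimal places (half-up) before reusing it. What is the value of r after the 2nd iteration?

Iteration 1:
  p = (-3 - (3)·0.000 - (-2)·0.000) / (7) = -0.429
  q = (-7 - (-4)·0.000 - (-4)·0.000) / (10) = -0.700
  r = (5 - (1)·0.000 - (4)·0.000) / (9) = 0.556
Iteration 2:
  p = (-3 - (3)·-0.700 - (-2)·0.556) / (7) = 0.030
  q = (-7 - (-4)·-0.429 - (-4)·0.556) / (10) = -0.649
  r = (5 - (1)·-0.429 - (4)·-0.700) / (9) = 0.914

0.914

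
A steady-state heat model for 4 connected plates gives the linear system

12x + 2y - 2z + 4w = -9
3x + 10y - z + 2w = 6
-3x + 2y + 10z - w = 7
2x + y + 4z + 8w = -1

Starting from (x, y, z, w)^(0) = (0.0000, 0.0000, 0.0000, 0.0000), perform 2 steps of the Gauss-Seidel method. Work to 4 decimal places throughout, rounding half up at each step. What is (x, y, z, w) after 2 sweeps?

(-0.7706, 0.9013, 0.2690, -0.1795)

Iteration 1:
  x = (-9 - (2)·0.0000 - (-2)·0.0000 - (4)·0.0000) / (12) = -0.7500
  y = (6 - (3)·-0.7500 - (-1)·0.0000 - (2)·0.0000) / (10) = 0.8250
  z = (7 - (-3)·-0.7500 - (2)·0.8250 - (-1)·0.0000) / (10) = 0.3100
  w = (-1 - (2)·-0.7500 - (1)·0.8250 - (4)·0.3100) / (8) = -0.1956
Iteration 2:
  x = (-9 - (2)·0.8250 - (-2)·0.3100 - (4)·-0.1956) / (12) = -0.7706
  y = (6 - (3)·-0.7706 - (-1)·0.3100 - (2)·-0.1956) / (10) = 0.9013
  z = (7 - (-3)·-0.7706 - (2)·0.9013 - (-1)·-0.1956) / (10) = 0.2690
  w = (-1 - (2)·-0.7706 - (1)·0.9013 - (4)·0.2690) / (8) = -0.1795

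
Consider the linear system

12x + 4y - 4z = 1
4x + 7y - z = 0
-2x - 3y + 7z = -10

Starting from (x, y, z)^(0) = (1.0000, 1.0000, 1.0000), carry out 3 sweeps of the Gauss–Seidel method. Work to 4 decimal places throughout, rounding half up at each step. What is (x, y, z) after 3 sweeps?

Iteration 1:
  x = (1 - (4)·1.0000 - (-4)·1.0000) / (12) = 0.0833
  y = (0 - (4)·0.0833 - (-1)·1.0000) / (7) = 0.0953
  z = (-10 - (-2)·0.0833 - (-3)·0.0953) / (7) = -1.3639
Iteration 2:
  x = (1 - (4)·0.0953 - (-4)·-1.3639) / (12) = -0.4031
  y = (0 - (4)·-0.4031 - (-1)·-1.3639) / (7) = 0.0355
  z = (-10 - (-2)·-0.4031 - (-3)·0.0355) / (7) = -1.5285
Iteration 3:
  x = (1 - (4)·0.0355 - (-4)·-1.5285) / (12) = -0.4380
  y = (0 - (4)·-0.4380 - (-1)·-1.5285) / (7) = 0.0319
  z = (-10 - (-2)·-0.4380 - (-3)·0.0319) / (7) = -1.5400

(-0.4380, 0.0319, -1.5400)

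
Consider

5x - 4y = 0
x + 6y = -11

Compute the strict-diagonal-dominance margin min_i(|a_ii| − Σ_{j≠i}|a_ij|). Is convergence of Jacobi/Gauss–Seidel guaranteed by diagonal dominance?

row 1: |5| − (4) = 1
row 2: |6| − (1) = 5
minimum over rows = 1 → strictly diagonally dominant (convergence guaranteed)

1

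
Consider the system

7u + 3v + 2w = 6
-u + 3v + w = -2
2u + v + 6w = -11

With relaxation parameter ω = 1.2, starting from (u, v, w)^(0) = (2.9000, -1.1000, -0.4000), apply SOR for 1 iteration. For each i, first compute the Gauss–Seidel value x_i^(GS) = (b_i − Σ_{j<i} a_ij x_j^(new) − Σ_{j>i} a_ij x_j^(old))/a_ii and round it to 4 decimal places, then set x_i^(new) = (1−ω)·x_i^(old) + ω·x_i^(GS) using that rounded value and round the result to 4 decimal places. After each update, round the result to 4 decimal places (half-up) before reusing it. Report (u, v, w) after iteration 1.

Iteration 1:
  u: GS value = (6 - (3)·-1.1000 - (2)·-0.4000) / (7) = 1.4429;  u ← (1−ω)·2.9000 + ω·1.4429 = 1.1515
  v: GS value = (-2 - (-1)·1.1515 - (1)·-0.4000) / (3) = -0.1495;  v ← (1−ω)·-1.1000 + ω·-0.1495 = 0.0406
  w: GS value = (-11 - (2)·1.1515 - (1)·0.0406) / (6) = -2.2239;  w ← (1−ω)·-0.4000 + ω·-2.2239 = -2.5887

(1.1515, 0.0406, -2.5887)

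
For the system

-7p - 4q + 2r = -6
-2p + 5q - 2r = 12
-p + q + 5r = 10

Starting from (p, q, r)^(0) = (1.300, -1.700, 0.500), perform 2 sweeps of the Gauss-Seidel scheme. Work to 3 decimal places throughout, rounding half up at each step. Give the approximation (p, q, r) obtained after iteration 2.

Iteration 1:
  p = (-6 - (-4)·-1.700 - (2)·0.500) / (-7) = 1.971
  q = (12 - (-2)·1.971 - (-2)·0.500) / (5) = 3.388
  r = (10 - (-1)·1.971 - (1)·3.388) / (5) = 1.717
Iteration 2:
  p = (-6 - (-4)·3.388 - (2)·1.717) / (-7) = -0.588
  q = (12 - (-2)·-0.588 - (-2)·1.717) / (5) = 2.852
  r = (10 - (-1)·-0.588 - (1)·2.852) / (5) = 1.312

(-0.588, 2.852, 1.312)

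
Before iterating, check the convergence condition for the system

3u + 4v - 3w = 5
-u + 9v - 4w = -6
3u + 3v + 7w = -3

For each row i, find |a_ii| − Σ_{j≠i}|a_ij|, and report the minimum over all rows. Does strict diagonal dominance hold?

-4

row 1: |3| − (4+3) = -4
row 2: |9| − (1+4) = 4
row 3: |7| − (3+3) = 1
minimum over rows = -4 → not strictly diagonally dominant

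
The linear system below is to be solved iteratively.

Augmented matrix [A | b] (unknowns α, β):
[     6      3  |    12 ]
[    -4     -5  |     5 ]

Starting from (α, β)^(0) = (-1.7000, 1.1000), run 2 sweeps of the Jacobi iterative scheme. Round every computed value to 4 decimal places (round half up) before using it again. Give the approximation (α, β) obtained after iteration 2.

Iteration 1:
  α = (12 - (3)·1.1000) / (6) = 1.4500
  β = (5 - (-4)·-1.7000) / (-5) = 0.3600
Iteration 2:
  α = (12 - (3)·0.3600) / (6) = 1.8200
  β = (5 - (-4)·1.4500) / (-5) = -2.1600

(1.8200, -2.1600)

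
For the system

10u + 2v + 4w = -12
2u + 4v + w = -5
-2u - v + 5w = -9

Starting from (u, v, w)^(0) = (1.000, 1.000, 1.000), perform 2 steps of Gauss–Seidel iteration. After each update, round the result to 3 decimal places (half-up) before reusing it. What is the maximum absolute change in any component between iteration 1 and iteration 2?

1.776

Iteration 1:
  u = (-12 - (2)·1.000 - (4)·1.000) / (10) = -1.800
  v = (-5 - (2)·-1.800 - (1)·1.000) / (4) = -0.600
  w = (-9 - (-2)·-1.800 - (-1)·-0.600) / (5) = -2.640
Iteration 2:
  u = (-12 - (2)·-0.600 - (4)·-2.640) / (10) = -0.024
  v = (-5 - (2)·-0.024 - (1)·-2.640) / (4) = -0.578
  w = (-9 - (-2)·-0.024 - (-1)·-0.578) / (5) = -1.925
Change: (1.776, 0.022, 0.715) → max |·| = 1.776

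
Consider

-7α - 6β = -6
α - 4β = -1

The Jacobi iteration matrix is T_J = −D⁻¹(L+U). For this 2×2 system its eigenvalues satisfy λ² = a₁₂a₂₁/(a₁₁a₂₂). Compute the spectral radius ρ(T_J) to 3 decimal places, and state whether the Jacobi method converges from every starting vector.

a₁₂a₂₁/(a₁₁a₂₂) = (-6)·(1) / ((-7)·(-4)) = -0.214286
ρ = √|-0.214286| = √0.214286 = 0.463
ρ < 1, so Jacobi converges

0.463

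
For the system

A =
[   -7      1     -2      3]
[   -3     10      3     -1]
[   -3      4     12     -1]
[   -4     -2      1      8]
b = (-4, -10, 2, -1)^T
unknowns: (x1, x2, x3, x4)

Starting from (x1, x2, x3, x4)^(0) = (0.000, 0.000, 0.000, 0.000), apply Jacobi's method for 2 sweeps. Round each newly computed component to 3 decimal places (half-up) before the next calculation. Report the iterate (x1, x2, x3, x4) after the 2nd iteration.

(0.327, -0.891, 0.632, -0.110)

Iteration 1:
  x1 = (-4 - (1)·0.000 - (-2)·0.000 - (3)·0.000) / (-7) = 0.571
  x2 = (-10 - (-3)·0.000 - (3)·0.000 - (-1)·0.000) / (10) = -1.000
  x3 = (2 - (-3)·0.000 - (4)·0.000 - (-1)·0.000) / (12) = 0.167
  x4 = (-1 - (-4)·0.000 - (-2)·0.000 - (1)·0.000) / (8) = -0.125
Iteration 2:
  x1 = (-4 - (1)·-1.000 - (-2)·0.167 - (3)·-0.125) / (-7) = 0.327
  x2 = (-10 - (-3)·0.571 - (3)·0.167 - (-1)·-0.125) / (10) = -0.891
  x3 = (2 - (-3)·0.571 - (4)·-1.000 - (-1)·-0.125) / (12) = 0.632
  x4 = (-1 - (-4)·0.571 - (-2)·-1.000 - (1)·0.167) / (8) = -0.110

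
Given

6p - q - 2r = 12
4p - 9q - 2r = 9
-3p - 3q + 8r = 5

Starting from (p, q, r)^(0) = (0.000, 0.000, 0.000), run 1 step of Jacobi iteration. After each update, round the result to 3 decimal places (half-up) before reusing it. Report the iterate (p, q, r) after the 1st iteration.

Iteration 1:
  p = (12 - (-1)·0.000 - (-2)·0.000) / (6) = 2.000
  q = (9 - (4)·0.000 - (-2)·0.000) / (-9) = -1.000
  r = (5 - (-3)·0.000 - (-3)·0.000) / (8) = 0.625

(2.000, -1.000, 0.625)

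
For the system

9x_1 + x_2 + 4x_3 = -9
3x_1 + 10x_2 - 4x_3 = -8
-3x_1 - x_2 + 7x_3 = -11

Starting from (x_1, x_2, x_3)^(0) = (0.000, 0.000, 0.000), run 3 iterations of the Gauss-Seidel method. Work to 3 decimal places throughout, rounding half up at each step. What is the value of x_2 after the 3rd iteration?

Iteration 1:
  x_1 = (-9 - (1)·0.000 - (4)·0.000) / (9) = -1.000
  x_2 = (-8 - (3)·-1.000 - (-4)·0.000) / (10) = -0.500
  x_3 = (-11 - (-3)·-1.000 - (-1)·-0.500) / (7) = -2.071
Iteration 2:
  x_1 = (-9 - (1)·-0.500 - (4)·-2.071) / (9) = -0.024
  x_2 = (-8 - (3)·-0.024 - (-4)·-2.071) / (10) = -1.621
  x_3 = (-11 - (-3)·-0.024 - (-1)·-1.621) / (7) = -1.813
Iteration 3:
  x_1 = (-9 - (1)·-1.621 - (4)·-1.813) / (9) = -0.014
  x_2 = (-8 - (3)·-0.014 - (-4)·-1.813) / (10) = -1.521
  x_3 = (-11 - (-3)·-0.014 - (-1)·-1.521) / (7) = -1.795

-1.521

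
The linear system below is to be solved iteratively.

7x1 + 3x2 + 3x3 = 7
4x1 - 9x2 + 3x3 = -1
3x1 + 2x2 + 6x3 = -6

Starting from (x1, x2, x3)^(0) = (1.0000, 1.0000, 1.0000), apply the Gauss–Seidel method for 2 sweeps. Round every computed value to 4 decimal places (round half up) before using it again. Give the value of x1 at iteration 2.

1.3141

Iteration 1:
  x1 = (7 - (3)·1.0000 - (3)·1.0000) / (7) = 0.1429
  x2 = (-1 - (4)·0.1429 - (3)·1.0000) / (-9) = 0.5080
  x3 = (-6 - (3)·0.1429 - (2)·0.5080) / (6) = -1.2408
Iteration 2:
  x1 = (7 - (3)·0.5080 - (3)·-1.2408) / (7) = 1.3141
  x2 = (-1 - (4)·1.3141 - (3)·-1.2408) / (-9) = 0.2816
  x3 = (-6 - (3)·1.3141 - (2)·0.2816) / (6) = -1.7509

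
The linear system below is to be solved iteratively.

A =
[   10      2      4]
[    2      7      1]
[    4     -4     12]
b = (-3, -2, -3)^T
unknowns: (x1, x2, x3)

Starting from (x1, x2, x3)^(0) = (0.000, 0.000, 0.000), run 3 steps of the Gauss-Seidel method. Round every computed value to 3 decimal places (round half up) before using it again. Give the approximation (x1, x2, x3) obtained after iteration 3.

(-0.155, -0.204, -0.266)

Iteration 1:
  x1 = (-3 - (2)·0.000 - (4)·0.000) / (10) = -0.300
  x2 = (-2 - (2)·-0.300 - (1)·0.000) / (7) = -0.200
  x3 = (-3 - (4)·-0.300 - (-4)·-0.200) / (12) = -0.217
Iteration 2:
  x1 = (-3 - (2)·-0.200 - (4)·-0.217) / (10) = -0.173
  x2 = (-2 - (2)·-0.173 - (1)·-0.217) / (7) = -0.205
  x3 = (-3 - (4)·-0.173 - (-4)·-0.205) / (12) = -0.261
Iteration 3:
  x1 = (-3 - (2)·-0.205 - (4)·-0.261) / (10) = -0.155
  x2 = (-2 - (2)·-0.155 - (1)·-0.261) / (7) = -0.204
  x3 = (-3 - (4)·-0.155 - (-4)·-0.204) / (12) = -0.266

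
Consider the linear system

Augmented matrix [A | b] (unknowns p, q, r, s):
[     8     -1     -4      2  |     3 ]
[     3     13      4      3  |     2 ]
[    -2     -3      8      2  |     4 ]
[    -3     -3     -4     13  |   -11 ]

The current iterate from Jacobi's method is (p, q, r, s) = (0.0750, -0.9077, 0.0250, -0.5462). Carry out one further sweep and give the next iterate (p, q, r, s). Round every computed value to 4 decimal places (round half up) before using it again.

(0.4106, 0.2549, 0.3149, -1.0306)

One sweep:
  p = (3 - (-1)·-0.9077 - (-4)·0.0250 - (2)·-0.5462) / (8) = 0.4106
  q = (2 - (3)·0.0750 - (4)·0.0250 - (3)·-0.5462) / (13) = 0.2549
  r = (4 - (-2)·0.0750 - (-3)·-0.9077 - (2)·-0.5462) / (8) = 0.3149
  s = (-11 - (-3)·0.0750 - (-3)·-0.9077 - (-4)·0.0250) / (13) = -1.0306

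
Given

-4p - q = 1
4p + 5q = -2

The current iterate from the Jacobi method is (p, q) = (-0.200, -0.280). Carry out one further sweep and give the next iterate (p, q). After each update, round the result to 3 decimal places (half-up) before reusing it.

One sweep:
  p = (1 - (-1)·-0.280) / (-4) = -0.180
  q = (-2 - (4)·-0.200) / (5) = -0.240

(-0.180, -0.240)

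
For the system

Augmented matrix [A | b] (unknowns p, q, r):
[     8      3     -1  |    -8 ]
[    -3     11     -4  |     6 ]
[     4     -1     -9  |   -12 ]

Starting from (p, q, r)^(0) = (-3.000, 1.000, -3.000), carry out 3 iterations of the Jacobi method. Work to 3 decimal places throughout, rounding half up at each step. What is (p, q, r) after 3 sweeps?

Iteration 1:
  p = (-8 - (3)·1.000 - (-1)·-3.000) / (8) = -1.750
  q = (6 - (-3)·-3.000 - (-4)·-3.000) / (11) = -1.364
  r = (-12 - (4)·-3.000 - (-1)·1.000) / (-9) = -0.111
Iteration 2:
  p = (-8 - (3)·-1.364 - (-1)·-0.111) / (8) = -0.502
  q = (6 - (-3)·-1.750 - (-4)·-0.111) / (11) = 0.028
  r = (-12 - (4)·-1.750 - (-1)·-1.364) / (-9) = 0.707
Iteration 3:
  p = (-8 - (3)·0.028 - (-1)·0.707) / (8) = -0.922
  q = (6 - (-3)·-0.502 - (-4)·0.707) / (11) = 0.666
  r = (-12 - (4)·-0.502 - (-1)·0.028) / (-9) = 1.107

(-0.922, 0.666, 1.107)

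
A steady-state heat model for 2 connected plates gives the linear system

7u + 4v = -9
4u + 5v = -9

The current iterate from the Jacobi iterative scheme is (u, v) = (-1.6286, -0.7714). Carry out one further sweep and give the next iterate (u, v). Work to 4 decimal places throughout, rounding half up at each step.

(-0.8449, -0.4971)

One sweep:
  u = (-9 - (4)·-0.7714) / (7) = -0.8449
  v = (-9 - (4)·-1.6286) / (5) = -0.4971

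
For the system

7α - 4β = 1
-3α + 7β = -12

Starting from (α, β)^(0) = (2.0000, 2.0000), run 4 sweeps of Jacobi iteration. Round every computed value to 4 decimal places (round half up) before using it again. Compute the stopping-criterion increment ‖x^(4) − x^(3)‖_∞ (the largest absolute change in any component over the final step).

Iteration 1:
  α = (1 - (-4)·2.0000) / (7) = 1.2857
  β = (-12 - (-3)·2.0000) / (7) = -0.8571
Iteration 2:
  α = (1 - (-4)·-0.8571) / (7) = -0.3469
  β = (-12 - (-3)·1.2857) / (7) = -1.1633
Iteration 3:
  α = (1 - (-4)·-1.1633) / (7) = -0.5219
  β = (-12 - (-3)·-0.3469) / (7) = -1.8630
Iteration 4:
  α = (1 - (-4)·-1.8630) / (7) = -0.9217
  β = (-12 - (-3)·-0.5219) / (7) = -1.9380
Change: (-0.3998, -0.0750) → max |·| = 0.3998

0.3998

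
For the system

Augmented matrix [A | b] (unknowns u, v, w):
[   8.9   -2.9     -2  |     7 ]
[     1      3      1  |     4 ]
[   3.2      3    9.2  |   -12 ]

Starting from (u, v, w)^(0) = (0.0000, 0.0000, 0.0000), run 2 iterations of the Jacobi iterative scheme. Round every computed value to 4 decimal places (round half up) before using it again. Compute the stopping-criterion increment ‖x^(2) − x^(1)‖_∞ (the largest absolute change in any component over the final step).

0.7084

Iteration 1:
  u = (7 - (-2.9)·0.0000 - (-2)·0.0000) / (8.9) = 0.7865
  v = (4 - (1)·0.0000 - (1)·0.0000) / (3) = 1.3333
  w = (-12 - (3.2)·0.0000 - (3)·0.0000) / (9.2) = -1.3043
Iteration 2:
  u = (7 - (-2.9)·1.3333 - (-2)·-1.3043) / (8.9) = 0.9279
  v = (4 - (1)·0.7865 - (1)·-1.3043) / (3) = 1.5059
  w = (-12 - (3.2)·0.7865 - (3)·1.3333) / (9.2) = -2.0127
Change: (0.1414, 0.1726, -0.7084) → max |·| = 0.7084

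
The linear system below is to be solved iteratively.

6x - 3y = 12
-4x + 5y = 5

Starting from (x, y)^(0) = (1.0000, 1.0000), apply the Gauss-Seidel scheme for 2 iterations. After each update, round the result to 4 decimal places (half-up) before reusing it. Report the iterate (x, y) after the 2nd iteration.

(3.5000, 3.8000)

Iteration 1:
  x = (12 - (-3)·1.0000) / (6) = 2.5000
  y = (5 - (-4)·2.5000) / (5) = 3.0000
Iteration 2:
  x = (12 - (-3)·3.0000) / (6) = 3.5000
  y = (5 - (-4)·3.5000) / (5) = 3.8000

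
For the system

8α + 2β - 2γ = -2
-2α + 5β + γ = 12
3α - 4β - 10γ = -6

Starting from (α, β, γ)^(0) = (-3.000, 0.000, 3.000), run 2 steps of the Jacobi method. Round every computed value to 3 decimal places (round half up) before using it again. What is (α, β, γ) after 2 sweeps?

Iteration 1:
  α = (-2 - (2)·0.000 - (-2)·3.000) / (8) = 0.500
  β = (12 - (-2)·-3.000 - (1)·3.000) / (5) = 0.600
  γ = (-6 - (3)·-3.000 - (-4)·0.000) / (-10) = -0.300
Iteration 2:
  α = (-2 - (2)·0.600 - (-2)·-0.300) / (8) = -0.475
  β = (12 - (-2)·0.500 - (1)·-0.300) / (5) = 2.660
  γ = (-6 - (3)·0.500 - (-4)·0.600) / (-10) = 0.510

(-0.475, 2.660, 0.510)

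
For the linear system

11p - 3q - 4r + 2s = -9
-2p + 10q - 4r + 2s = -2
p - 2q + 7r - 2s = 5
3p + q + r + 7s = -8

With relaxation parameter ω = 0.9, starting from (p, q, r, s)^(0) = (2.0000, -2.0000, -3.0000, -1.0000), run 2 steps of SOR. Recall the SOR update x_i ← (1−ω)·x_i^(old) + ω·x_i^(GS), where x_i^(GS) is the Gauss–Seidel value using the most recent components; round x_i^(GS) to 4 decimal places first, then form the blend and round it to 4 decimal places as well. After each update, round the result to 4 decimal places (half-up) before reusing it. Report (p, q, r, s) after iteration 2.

(-1.3142, -0.5751, 0.6039, -0.5451)

Iteration 1:
  p: GS value = (-9 - (-3)·-2.0000 - (-4)·-3.0000 - (2)·-1.0000) / (11) = -2.2727;  p ← (1−ω)·2.0000 + ω·-2.2727 = -1.8454
  q: GS value = (-2 - (-2)·-1.8454 - (-4)·-3.0000 - (2)·-1.0000) / (10) = -1.5691;  q ← (1−ω)·-2.0000 + ω·-1.5691 = -1.6122
  r: GS value = (5 - (1)·-1.8454 - (-2)·-1.6122 - (-2)·-1.0000) / (7) = 0.2316;  r ← (1−ω)·-3.0000 + ω·0.2316 = -0.0916
  s: GS value = (-8 - (3)·-1.8454 - (1)·-1.6122 - (1)·-0.0916) / (7) = -0.1086;  s ← (1−ω)·-1.0000 + ω·-0.1086 = -0.1977
Iteration 2:
  p: GS value = (-9 - (-3)·-1.6122 - (-4)·-0.0916 - (2)·-0.1977) / (11) = -1.2552;  p ← (1−ω)·-1.8454 + ω·-1.2552 = -1.3142
  q: GS value = (-2 - (-2)·-1.3142 - (-4)·-0.0916 - (2)·-0.1977) / (10) = -0.4599;  q ← (1−ω)·-1.6122 + ω·-0.4599 = -0.5751
  r: GS value = (5 - (1)·-1.3142 - (-2)·-0.5751 - (-2)·-0.1977) / (7) = 0.6812;  r ← (1−ω)·-0.0916 + ω·0.6812 = 0.6039
  s: GS value = (-8 - (3)·-1.3142 - (1)·-0.5751 - (1)·0.6039) / (7) = -0.5837;  s ← (1−ω)·-0.1977 + ω·-0.5837 = -0.5451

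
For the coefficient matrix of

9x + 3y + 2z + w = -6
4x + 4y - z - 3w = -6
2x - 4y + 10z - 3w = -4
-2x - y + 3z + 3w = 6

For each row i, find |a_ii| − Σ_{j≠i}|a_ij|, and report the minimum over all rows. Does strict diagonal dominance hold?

row 1: |9| − (3+2+1) = 3
row 2: |4| − (4+1+3) = -4
row 3: |10| − (2+4+3) = 1
row 4: |3| − (2+1+3) = -3
minimum over rows = -4 → not strictly diagonally dominant

-4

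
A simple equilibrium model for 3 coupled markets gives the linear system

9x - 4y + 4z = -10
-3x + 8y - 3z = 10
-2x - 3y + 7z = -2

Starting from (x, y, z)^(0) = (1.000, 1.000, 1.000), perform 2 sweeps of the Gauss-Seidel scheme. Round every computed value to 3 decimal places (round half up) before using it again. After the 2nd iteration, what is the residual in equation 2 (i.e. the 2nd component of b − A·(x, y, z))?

Iteration 1:
  x = (-10 - (-4)·1.000 - (4)·1.000) / (9) = -1.111
  y = (10 - (-3)·-1.111 - (-3)·1.000) / (8) = 1.208
  z = (-2 - (-2)·-1.111 - (-3)·1.208) / (7) = -0.085
Iteration 2:
  x = (-10 - (-4)·1.208 - (4)·-0.085) / (9) = -0.536
  y = (10 - (-3)·-0.536 - (-3)·-0.085) / (8) = 1.017
  z = (-2 - (-2)·-0.536 - (-3)·1.017) / (7) = -0.003
Residual b − A·x = (-1.096, 0.247, 0.000)

0.247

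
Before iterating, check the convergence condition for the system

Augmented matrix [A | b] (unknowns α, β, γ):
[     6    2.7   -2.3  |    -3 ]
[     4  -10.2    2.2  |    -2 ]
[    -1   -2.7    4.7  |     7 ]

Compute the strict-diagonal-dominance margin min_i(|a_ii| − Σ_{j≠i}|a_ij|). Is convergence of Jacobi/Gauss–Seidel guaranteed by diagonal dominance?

1

row 1: |6| − (2.7+2.3) = 1
row 2: |-10.2| − (4+2.2) = 4
row 3: |4.7| − (1+2.7) = 1
minimum over rows = 1 → strictly diagonally dominant (convergence guaranteed)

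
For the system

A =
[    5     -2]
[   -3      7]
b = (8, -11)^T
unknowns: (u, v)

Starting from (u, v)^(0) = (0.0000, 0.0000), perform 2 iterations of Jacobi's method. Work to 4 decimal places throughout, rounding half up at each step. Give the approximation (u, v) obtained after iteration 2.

Iteration 1:
  u = (8 - (-2)·0.0000) / (5) = 1.6000
  v = (-11 - (-3)·0.0000) / (7) = -1.5714
Iteration 2:
  u = (8 - (-2)·-1.5714) / (5) = 0.9714
  v = (-11 - (-3)·1.6000) / (7) = -0.8857

(0.9714, -0.8857)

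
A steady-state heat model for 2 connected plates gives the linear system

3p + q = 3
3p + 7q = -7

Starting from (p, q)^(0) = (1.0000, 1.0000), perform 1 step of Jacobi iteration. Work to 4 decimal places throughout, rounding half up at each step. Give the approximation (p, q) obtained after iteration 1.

Iteration 1:
  p = (3 - (1)·1.0000) / (3) = 0.6667
  q = (-7 - (3)·1.0000) / (7) = -1.4286

(0.6667, -1.4286)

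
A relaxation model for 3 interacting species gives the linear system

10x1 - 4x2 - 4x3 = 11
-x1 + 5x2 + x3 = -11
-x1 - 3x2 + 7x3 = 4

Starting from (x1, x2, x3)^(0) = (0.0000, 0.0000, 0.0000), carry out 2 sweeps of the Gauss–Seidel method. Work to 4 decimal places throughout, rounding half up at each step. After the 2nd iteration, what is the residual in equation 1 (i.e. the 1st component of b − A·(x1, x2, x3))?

Iteration 1:
  x1 = (11 - (-4)·0.0000 - (-4)·0.0000) / (10) = 1.1000
  x2 = (-11 - (-1)·1.1000 - (1)·0.0000) / (5) = -1.9800
  x3 = (4 - (-1)·1.1000 - (-3)·-1.9800) / (7) = -0.1200
Iteration 2:
  x1 = (11 - (-4)·-1.9800 - (-4)·-0.1200) / (10) = 0.2600
  x2 = (-11 - (-1)·0.2600 - (1)·-0.1200) / (5) = -2.1240
  x3 = (4 - (-1)·0.2600 - (-3)·-2.1240) / (7) = -0.3017
Residual b − A·x = (-1.3028, 0.1817, -0.0001)

-1.3028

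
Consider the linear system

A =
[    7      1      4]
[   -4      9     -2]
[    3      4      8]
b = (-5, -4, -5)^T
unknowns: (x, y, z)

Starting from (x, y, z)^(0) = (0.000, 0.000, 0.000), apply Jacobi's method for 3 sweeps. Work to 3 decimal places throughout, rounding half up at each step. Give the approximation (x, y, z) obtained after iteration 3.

Iteration 1:
  x = (-5 - (1)·0.000 - (4)·0.000) / (7) = -0.714
  y = (-4 - (-4)·0.000 - (-2)·0.000) / (9) = -0.444
  z = (-5 - (3)·0.000 - (4)·0.000) / (8) = -0.625
Iteration 2:
  x = (-5 - (1)·-0.444 - (4)·-0.625) / (7) = -0.294
  y = (-4 - (-4)·-0.714 - (-2)·-0.625) / (9) = -0.901
  z = (-5 - (3)·-0.714 - (4)·-0.444) / (8) = -0.135
Iteration 3:
  x = (-5 - (1)·-0.901 - (4)·-0.135) / (7) = -0.508
  y = (-4 - (-4)·-0.294 - (-2)·-0.135) / (9) = -0.605
  z = (-5 - (3)·-0.294 - (4)·-0.901) / (8) = -0.064

(-0.508, -0.605, -0.064)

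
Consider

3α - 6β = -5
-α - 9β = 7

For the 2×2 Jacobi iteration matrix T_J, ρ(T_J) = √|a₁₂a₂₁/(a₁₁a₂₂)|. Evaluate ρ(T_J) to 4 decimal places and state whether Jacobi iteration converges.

a₁₂a₂₁/(a₁₁a₂₂) = (-6)·(-1) / ((3)·(-9)) = -0.222222
ρ = √|-0.222222| = √0.222222 = 0.4714
ρ < 1, so Jacobi converges

0.4714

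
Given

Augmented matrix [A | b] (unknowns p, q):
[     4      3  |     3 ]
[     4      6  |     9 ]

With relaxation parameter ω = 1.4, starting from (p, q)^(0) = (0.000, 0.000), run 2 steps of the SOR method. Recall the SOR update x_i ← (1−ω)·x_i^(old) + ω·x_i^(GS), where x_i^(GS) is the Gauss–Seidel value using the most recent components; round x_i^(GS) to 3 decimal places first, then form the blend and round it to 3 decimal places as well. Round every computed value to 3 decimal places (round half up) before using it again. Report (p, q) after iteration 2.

(-0.546, 2.162)

Iteration 1:
  p: GS value = (3 - (3)·0.000) / (4) = 0.750;  p ← (1−ω)·0.000 + ω·0.750 = 1.050
  q: GS value = (9 - (4)·1.050) / (6) = 0.800;  q ← (1−ω)·0.000 + ω·0.800 = 1.120
Iteration 2:
  p: GS value = (3 - (3)·1.120) / (4) = -0.090;  p ← (1−ω)·1.050 + ω·-0.090 = -0.546
  q: GS value = (9 - (4)·-0.546) / (6) = 1.864;  q ← (1−ω)·1.120 + ω·1.864 = 2.162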